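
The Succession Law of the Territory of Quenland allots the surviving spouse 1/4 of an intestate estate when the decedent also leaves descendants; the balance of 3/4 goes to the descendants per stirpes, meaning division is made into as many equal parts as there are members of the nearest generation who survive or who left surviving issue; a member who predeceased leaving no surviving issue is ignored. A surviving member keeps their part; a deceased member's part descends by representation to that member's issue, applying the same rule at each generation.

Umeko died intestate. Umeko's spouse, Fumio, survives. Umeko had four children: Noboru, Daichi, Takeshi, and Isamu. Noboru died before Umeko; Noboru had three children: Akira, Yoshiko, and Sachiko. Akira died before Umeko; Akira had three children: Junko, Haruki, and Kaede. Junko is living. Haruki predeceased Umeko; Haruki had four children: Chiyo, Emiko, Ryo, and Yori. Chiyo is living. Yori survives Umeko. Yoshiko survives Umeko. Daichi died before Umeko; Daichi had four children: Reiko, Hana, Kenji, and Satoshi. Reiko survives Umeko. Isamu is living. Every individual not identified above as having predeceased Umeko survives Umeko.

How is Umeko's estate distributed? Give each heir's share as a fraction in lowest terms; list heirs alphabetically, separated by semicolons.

Fumio, as surviving spouse, takes 1/4.
The remaining 3/4 passes to Umeko's descendants per stirpes.
The 3/4 is divided into 4 equal shares of 3/16 among Noboru, Daichi, Takeshi, Isamu.
Noboru predeceased; the 3/16 allotted to Noboru's branch passes to Noboru's issue by representation.
The 3/16 is divided into 3 equal shares of 1/16 among Akira, Yoshiko, Sachiko.
Akira predeceased; the 1/16 allotted to Akira's branch passes to Akira's issue by representation.
The 1/16 is divided into 3 equal shares of 1/48 among Junko, Haruki, Kaede.
Junko is living and takes 1/48.
Haruki predeceased; the 1/48 allotted to Haruki's branch passes to Haruki's issue by representation.
The 1/48 is divided into 4 equal shares of 1/192 among Chiyo, Emiko, Ryo, Yori.
Chiyo is living and takes 1/192.
Emiko is living and takes 1/192.
Ryo is living and takes 1/192.
Yori is living and takes 1/192.
Kaede is living and takes 1/48.
Yoshiko is living and takes 1/16.
Sachiko is living and takes 1/16.
Daichi predeceased; the 3/16 allotted to Daichi's branch passes to Daichi's issue by representation.
The 3/16 is divided into 4 equal shares of 3/64 among Reiko, Hana, Kenji, Satoshi.
Reiko is living and takes 3/64.
Hana is living and takes 3/64.
Kenji is living and takes 3/64.
Satoshi is living and takes 3/64.
Takeshi is living and takes 3/16.
Isamu is living and takes 3/16.

Chiyo 1/192; Emiko 1/192; Fumio 1/4; Hana 3/64; Isamu 3/16; Junko 1/48; Kaede 1/48; Kenji 3/64; Reiko 3/64; Ryo 1/192; Sachiko 1/16; Satoshi 3/64; Takeshi 3/16; Yori 1/192; Yoshiko 1/16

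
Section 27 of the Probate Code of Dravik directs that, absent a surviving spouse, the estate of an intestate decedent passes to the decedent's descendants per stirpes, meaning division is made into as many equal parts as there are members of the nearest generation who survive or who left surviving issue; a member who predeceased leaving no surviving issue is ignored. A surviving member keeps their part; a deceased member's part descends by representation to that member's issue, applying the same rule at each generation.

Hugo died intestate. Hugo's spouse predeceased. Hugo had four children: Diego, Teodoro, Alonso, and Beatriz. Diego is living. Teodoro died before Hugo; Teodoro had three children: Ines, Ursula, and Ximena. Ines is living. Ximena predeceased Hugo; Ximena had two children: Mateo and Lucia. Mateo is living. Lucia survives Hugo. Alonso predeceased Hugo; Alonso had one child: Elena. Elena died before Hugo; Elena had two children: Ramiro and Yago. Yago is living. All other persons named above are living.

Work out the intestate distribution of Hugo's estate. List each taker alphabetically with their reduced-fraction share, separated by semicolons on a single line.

Beatriz 1/4; Diego 1/4; Ines 1/12; Lucia 1/24; Mateo 1/24; Ramiro 1/8; Ursula 1/12; Yago 1/8

There is no surviving spouse, so the entire estate passes to Hugo's descendants per stirpes.
The estate is divided into 4 equal shares of 1/4 among Diego, Teodoro, Alonso, Beatriz.
Diego is living and takes 1/4.
Teodoro predeceased; the 1/4 allotted to Teodoro's branch passes to Teodoro's issue by representation.
The 1/4 is divided into 3 equal shares of 1/12 among Ines, Ursula, Ximena.
Ines is living and takes 1/12.
Ursula is living and takes 1/12.
Ximena predeceased; the 1/12 allotted to Ximena's branch passes to Ximena's issue by representation.
The 1/12 is divided into 2 equal shares of 1/24 among Mateo, Lucia.
Mateo is living and takes 1/24.
Lucia is living and takes 1/24.
Alonso predeceased; the 1/4 allotted to Alonso's branch passes to Alonso's issue by representation.
Elena's line is the sole branch at this level, so the full 1/4 passes to Elena's issue by representation.
The 1/4 is divided into 2 equal shares of 1/8 among Ramiro, Yago.
Ramiro is living and takes 1/8.
Yago is living and takes 1/8.
Beatriz is living and takes 1/4.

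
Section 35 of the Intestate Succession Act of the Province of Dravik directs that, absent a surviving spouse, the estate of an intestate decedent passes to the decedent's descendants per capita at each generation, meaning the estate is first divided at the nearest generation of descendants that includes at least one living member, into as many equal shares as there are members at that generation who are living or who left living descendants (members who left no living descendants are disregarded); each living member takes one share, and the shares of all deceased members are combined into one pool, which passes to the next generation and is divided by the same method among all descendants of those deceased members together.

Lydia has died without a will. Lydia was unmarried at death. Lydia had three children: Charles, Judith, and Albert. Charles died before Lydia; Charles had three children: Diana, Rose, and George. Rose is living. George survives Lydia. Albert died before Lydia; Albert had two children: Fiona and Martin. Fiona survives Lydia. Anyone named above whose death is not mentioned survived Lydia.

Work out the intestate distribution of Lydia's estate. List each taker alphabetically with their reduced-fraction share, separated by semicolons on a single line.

Diana 2/15; Fiona 2/15; George 2/15; Judith 1/3; Martin 2/15; Rose 2/15

There is no surviving spouse, so the entire estate passes to Lydia's descendants per capita at each generation.
At generation 1 (Charles, Judith, Albert) there are 3 shares of (1)/3 = 1/3 each.
Living: Judith — each takes 1/3.
Deceased: Charles and Albert. Their combined 2/3 is pooled and carried to generation 2.
At generation 2 (Diana, Rose, George, Fiona, Martin) there are 5 shares of (2/3)/5 = 2/15 each.
Living: Diana, Rose, George, Fiona, and Martin — each takes 2/15.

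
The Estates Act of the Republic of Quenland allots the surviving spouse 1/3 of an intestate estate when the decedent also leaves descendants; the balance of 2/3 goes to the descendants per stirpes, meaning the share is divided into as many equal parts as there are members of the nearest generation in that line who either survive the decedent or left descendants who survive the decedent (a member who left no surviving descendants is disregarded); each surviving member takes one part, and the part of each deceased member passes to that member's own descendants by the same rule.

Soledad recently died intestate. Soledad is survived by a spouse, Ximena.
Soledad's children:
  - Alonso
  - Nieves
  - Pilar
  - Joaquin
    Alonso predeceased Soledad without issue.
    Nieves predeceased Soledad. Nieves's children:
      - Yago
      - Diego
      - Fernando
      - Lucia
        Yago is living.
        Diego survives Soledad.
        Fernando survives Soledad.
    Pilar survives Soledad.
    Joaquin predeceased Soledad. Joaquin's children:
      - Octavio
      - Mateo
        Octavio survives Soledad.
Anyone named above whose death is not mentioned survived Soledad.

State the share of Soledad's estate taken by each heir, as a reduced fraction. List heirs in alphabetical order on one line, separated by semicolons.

Diego 1/18; Fernando 1/18; Lucia 1/18; Mateo 1/9; Octavio 1/9; Pilar 2/9; Ximena 1/3; Yago 1/18

Ximena, as surviving spouse, takes 1/3.
The remaining 2/3 passes to Soledad's descendants per stirpes.
Alonso left no surviving issue, so that branch lapses and is disregarded.
The 2/3 is divided into 3 equal shares of 2/9 among Nieves, Pilar, Joaquin.
Nieves predeceased; the 2/9 allotted to Nieves's branch passes to Nieves's issue by representation.
The 2/9 is divided into 4 equal shares of 1/18 among Yago, Diego, Fernando, Lucia.
Yago is living and takes 1/18.
Diego is living and takes 1/18.
Fernando is living and takes 1/18.
Lucia is living and takes 1/18.
Pilar is living and takes 2/9.
Joaquin predeceased; the 2/9 allotted to Joaquin's branch passes to Joaquin's issue by representation.
The 2/9 is divided into 2 equal shares of 1/9 among Octavio, Mateo.
Octavio is living and takes 1/9.
Mateo is living and takes 1/9.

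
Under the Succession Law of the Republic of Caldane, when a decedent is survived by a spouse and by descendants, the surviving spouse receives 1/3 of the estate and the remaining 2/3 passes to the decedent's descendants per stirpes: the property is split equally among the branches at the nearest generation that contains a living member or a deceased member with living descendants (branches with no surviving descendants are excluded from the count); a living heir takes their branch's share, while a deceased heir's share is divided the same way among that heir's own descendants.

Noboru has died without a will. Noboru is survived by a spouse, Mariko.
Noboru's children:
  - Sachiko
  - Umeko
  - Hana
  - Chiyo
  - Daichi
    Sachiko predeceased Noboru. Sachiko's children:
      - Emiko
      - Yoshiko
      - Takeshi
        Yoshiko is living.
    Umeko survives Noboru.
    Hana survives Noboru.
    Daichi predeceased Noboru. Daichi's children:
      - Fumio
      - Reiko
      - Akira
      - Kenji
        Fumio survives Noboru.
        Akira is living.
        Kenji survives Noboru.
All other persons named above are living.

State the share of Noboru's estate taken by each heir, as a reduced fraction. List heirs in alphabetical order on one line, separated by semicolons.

Akira 1/30; Chiyo 2/15; Emiko 2/45; Fumio 1/30; Hana 2/15; Kenji 1/30; Mariko 1/3; Reiko 1/30; Takeshi 2/45; Umeko 2/15; Yoshiko 2/45

Mariko, as surviving spouse, takes 1/3.
The remaining 2/3 passes to Noboru's descendants per stirpes.
The 2/3 is divided into 5 equal shares of 2/15 among Sachiko, Umeko, Hana, Chiyo, Daichi.
Sachiko predeceased; the 2/15 allotted to Sachiko's branch passes to Sachiko's issue by representation.
The 2/15 is divided into 3 equal shares of 2/45 among Emiko, Yoshiko, Takeshi.
Emiko is living and takes 2/45.
Yoshiko is living and takes 2/45.
Takeshi is living and takes 2/45.
Umeko is living and takes 2/15.
Hana is living and takes 2/15.
Chiyo is living and takes 2/15.
Daichi predeceased; the 2/15 allotted to Daichi's branch passes to Daichi's issue by representation.
The 2/15 is divided into 4 equal shares of 1/30 among Fumio, Reiko, Akira, Kenji.
Fumio is living and takes 1/30.
Reiko is living and takes 1/30.
Akira is living and takes 1/30.
Kenji is living and takes 1/30.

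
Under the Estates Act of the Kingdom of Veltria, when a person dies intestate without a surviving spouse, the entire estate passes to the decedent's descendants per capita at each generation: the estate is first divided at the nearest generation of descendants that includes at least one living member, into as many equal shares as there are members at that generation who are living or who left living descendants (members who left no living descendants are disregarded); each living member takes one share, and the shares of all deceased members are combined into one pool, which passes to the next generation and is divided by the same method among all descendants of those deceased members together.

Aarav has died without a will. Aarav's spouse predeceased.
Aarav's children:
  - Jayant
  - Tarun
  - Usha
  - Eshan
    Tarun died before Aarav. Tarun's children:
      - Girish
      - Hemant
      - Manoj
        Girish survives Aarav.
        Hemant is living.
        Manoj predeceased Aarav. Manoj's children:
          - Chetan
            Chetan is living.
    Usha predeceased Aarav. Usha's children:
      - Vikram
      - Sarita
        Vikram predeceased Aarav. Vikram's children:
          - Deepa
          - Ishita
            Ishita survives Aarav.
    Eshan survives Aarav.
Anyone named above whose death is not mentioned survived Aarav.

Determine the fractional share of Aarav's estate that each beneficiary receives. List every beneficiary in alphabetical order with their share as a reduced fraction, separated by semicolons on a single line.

There is no surviving spouse, so the entire estate passes to Aarav's descendants per capita at each generation.
At generation 1 (Jayant, Tarun, Usha, Eshan) there are 4 shares of (1)/4 = 1/4 each.
Living: Jayant and Eshan — each takes 1/4.
Deceased: Tarun and Usha. Their combined 1/2 is pooled and carried to generation 2.
At generation 2 (Girish, Hemant, Manoj, Vikram, Sarita) there are 5 shares of (1/2)/5 = 1/10 each.
Living: Girish, Hemant, and Sarita — each takes 1/10.
Deceased: Manoj and Vikram. Their combined 1/5 is pooled and carried to generation 3.
At generation 3 (Chetan, Deepa, Ishita) there are 3 shares of (1/5)/3 = 1/15 each.
Living: Chetan, Deepa, and Ishita — each takes 1/15.

Chetan 1/15; Deepa 1/15; Eshan 1/4; Girish 1/10; Hemant 1/10; Ishita 1/15; Jayant 1/4; Sarita 1/10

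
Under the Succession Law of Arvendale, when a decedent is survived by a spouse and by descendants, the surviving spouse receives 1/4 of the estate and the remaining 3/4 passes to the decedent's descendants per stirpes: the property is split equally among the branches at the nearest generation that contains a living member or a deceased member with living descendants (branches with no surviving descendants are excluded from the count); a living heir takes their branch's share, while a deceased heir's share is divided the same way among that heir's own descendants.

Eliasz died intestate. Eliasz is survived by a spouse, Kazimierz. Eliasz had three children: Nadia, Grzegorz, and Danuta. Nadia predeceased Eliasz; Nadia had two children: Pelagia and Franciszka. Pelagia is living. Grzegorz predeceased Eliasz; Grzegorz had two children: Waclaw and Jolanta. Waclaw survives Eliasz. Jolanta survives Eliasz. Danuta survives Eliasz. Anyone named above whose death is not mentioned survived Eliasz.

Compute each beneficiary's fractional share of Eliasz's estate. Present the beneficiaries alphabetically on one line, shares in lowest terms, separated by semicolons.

Kazimierz, as surviving spouse, takes 1/4.
The remaining 3/4 passes to Eliasz's descendants per stirpes.
The 3/4 is divided into 3 equal shares of 1/4 among Nadia, Grzegorz, Danuta.
Nadia predeceased; the 1/4 allotted to Nadia's branch passes to Nadia's issue by representation.
The 1/4 is divided into 2 equal shares of 1/8 among Pelagia, Franciszka.
Pelagia is living and takes 1/8.
Franciszka is living and takes 1/8.
Grzegorz predeceased; the 1/4 allotted to Grzegorz's branch passes to Grzegorz's issue by representation.
The 1/4 is divided into 2 equal shares of 1/8 among Waclaw, Jolanta.
Waclaw is living and takes 1/8.
Jolanta is living and takes 1/8.
Danuta is living and takes 1/4.

Danuta 1/4; Franciszka 1/8; Jolanta 1/8; Kazimierz 1/4; Pelagia 1/8; Waclaw 1/8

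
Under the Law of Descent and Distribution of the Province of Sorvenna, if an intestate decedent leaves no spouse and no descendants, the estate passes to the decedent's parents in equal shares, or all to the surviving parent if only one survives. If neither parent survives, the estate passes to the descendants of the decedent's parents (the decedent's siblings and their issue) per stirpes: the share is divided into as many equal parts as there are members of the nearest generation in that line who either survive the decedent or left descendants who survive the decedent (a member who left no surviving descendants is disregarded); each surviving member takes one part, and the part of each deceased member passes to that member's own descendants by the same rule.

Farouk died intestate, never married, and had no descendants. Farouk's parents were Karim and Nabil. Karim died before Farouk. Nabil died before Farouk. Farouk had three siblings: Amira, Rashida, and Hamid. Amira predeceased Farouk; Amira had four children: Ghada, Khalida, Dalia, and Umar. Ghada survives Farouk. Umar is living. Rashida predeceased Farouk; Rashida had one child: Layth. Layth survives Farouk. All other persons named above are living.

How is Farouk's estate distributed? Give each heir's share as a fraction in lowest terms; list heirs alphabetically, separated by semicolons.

Neither parent survives and there are no descendants, so the estate passes to Farouk's siblings and their issue per stirpes.
The estate is divided into 3 equal shares of 1/3 among Amira, Rashida, Hamid.
Amira predeceased; the 1/3 allotted to Amira's branch passes to Amira's issue by representation.
The 1/3 is divided into 4 equal shares of 1/12 among Ghada, Khalida, Dalia, Umar.
Ghada is living and takes 1/12.
Khalida is living and takes 1/12.
Dalia is living and takes 1/12.
Umar is living and takes 1/12.
Rashida predeceased; the 1/3 allotted to Rashida's branch passes to Rashida's issue by representation.
Layth is the sole taker at this level and receives the full 1/3.
Hamid is living and takes 1/3.

Dalia 1/12; Ghada 1/12; Hamid 1/3; Khalida 1/12; Layth 1/3; Umar 1/12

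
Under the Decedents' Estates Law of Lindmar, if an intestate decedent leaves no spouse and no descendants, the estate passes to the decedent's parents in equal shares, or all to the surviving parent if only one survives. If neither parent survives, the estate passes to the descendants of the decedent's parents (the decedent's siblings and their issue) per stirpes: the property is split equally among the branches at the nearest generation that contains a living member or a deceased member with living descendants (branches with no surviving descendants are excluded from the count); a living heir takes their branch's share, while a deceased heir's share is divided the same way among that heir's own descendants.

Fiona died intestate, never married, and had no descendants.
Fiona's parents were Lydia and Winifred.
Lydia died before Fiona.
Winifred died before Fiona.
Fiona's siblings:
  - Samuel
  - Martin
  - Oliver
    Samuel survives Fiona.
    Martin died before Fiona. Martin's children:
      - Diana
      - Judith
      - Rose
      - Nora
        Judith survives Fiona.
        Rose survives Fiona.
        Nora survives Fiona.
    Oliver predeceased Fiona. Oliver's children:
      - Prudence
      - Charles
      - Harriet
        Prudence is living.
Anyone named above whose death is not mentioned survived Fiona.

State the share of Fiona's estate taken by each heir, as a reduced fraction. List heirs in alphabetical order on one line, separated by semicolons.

Charles 1/9; Diana 1/12; Harriet 1/9; Judith 1/12; Nora 1/12; Prudence 1/9; Rose 1/12; Samuel 1/3

Neither parent survives and there are no descendants, so the estate passes to Fiona's siblings and their issue per stirpes.
The estate is divided into 3 equal shares of 1/3 among Samuel, Martin, Oliver.
Samuel is living and takes 1/3.
Martin predeceased; the 1/3 allotted to Martin's branch passes to Martin's issue by representation.
The 1/3 is divided into 4 equal shares of 1/12 among Diana, Judith, Rose, Nora.
Diana is living and takes 1/12.
Judith is living and takes 1/12.
Rose is living and takes 1/12.
Nora is living and takes 1/12.
Oliver predeceased; the 1/3 allotted to Oliver's branch passes to Oliver's issue by representation.
The 1/3 is divided into 3 equal shares of 1/9 among Prudence, Charles, Harriet.
Prudence is living and takes 1/9.
Charles is living and takes 1/9.
Harriet is living and takes 1/9.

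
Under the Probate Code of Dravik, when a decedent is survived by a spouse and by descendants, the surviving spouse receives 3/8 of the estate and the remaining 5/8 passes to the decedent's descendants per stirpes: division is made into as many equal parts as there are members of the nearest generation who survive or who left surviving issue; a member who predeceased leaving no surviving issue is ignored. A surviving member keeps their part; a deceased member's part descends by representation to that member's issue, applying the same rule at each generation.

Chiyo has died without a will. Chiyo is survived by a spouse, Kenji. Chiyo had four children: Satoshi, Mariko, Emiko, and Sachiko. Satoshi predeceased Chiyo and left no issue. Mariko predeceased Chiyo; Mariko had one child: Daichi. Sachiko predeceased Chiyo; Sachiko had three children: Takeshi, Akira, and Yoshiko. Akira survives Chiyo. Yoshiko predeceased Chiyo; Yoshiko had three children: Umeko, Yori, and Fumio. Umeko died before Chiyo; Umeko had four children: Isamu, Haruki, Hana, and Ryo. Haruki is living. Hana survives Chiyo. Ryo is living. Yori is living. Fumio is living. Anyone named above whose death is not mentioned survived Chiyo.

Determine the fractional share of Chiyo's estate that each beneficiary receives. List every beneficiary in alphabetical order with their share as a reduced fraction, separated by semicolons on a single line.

Kenji, as surviving spouse, takes 3/8.
The remaining 5/8 passes to Chiyo's descendants per stirpes.
Satoshi left no surviving issue, so that branch lapses and is disregarded.
The 5/8 is divided into 3 equal shares of 5/24 among Mariko, Emiko, Sachiko.
Mariko predeceased; the 5/24 allotted to Mariko's branch passes to Mariko's issue by representation.
Daichi is the sole taker at this level and receives the full 5/24.
Emiko is living and takes 5/24.
Sachiko predeceased; the 5/24 allotted to Sachiko's branch passes to Sachiko's issue by representation.
The 5/24 is divided into 3 equal shares of 5/72 among Takeshi, Akira, Yoshiko.
Takeshi is living and takes 5/72.
Akira is living and takes 5/72.
Yoshiko predeceased; the 5/72 allotted to Yoshiko's branch passes to Yoshiko's issue by representation.
The 5/72 is divided into 3 equal shares of 5/216 among Umeko, Yori, Fumio.
Umeko predeceased; the 5/216 allotted to Umeko's branch passes to Umeko's issue by representation.
The 5/216 is divided into 4 equal shares of 5/864 among Isamu, Haruki, Hana, Ryo.
Isamu is living and takes 5/864.
Haruki is living and takes 5/864.
Hana is living and takes 5/864.
Ryo is living and takes 5/864.
Yori is living and takes 5/216.
Fumio is living and takes 5/216.

Akira 5/72; Daichi 5/24; Emiko 5/24; Fumio 5/216; Hana 5/864; Haruki 5/864; Isamu 5/864; Kenji 3/8; Ryo 5/864; Takeshi 5/72; Yori 5/216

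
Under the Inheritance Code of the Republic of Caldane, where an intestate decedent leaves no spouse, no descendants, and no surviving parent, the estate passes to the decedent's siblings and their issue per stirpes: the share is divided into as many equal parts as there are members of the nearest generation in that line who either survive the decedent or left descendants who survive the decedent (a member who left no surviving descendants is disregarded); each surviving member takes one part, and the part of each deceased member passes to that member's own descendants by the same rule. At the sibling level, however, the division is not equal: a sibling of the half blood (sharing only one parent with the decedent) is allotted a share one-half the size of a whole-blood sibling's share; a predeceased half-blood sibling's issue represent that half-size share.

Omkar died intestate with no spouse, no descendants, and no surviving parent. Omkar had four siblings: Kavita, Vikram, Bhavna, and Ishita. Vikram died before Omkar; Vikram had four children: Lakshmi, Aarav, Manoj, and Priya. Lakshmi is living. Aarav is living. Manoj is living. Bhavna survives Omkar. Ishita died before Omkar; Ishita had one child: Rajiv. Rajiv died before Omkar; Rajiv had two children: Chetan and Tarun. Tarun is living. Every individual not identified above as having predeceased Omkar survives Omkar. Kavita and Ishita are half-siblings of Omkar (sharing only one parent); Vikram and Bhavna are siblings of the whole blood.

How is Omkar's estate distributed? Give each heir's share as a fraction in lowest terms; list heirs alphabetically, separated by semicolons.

No spouse, descendants, or parent survives, so the estate passes to Omkar's siblings per stirpes.
Half-blood siblings count for one-half the weight of whole-blood siblings at the initial division.
Dividing 1 in proportion to weights (total weight 3): Kavita (weight 1/2) → 1/6; Vikram (weight 1) → 1/3; Bhavna (weight 1) → 1/3; Ishita (weight 1/2) → 1/6.
Kavita is living and takes 1/6.
Vikram predeceased; the 1/3 allotted to Vikram's branch passes to Vikram's issue by representation.
The 1/3 is divided into 4 equal shares of 1/12 among Lakshmi, Aarav, Manoj, Priya.
Lakshmi is living and takes 1/12.
Aarav is living and takes 1/12.
Manoj is living and takes 1/12.
Priya is living and takes 1/12.
Bhavna is living and takes 1/3.
Ishita predeceased; the 1/6 allotted to Ishita's branch passes to Ishita's issue by representation.
Rajiv's line is the sole branch at this level, so the full 1/6 passes to Rajiv's issue by representation.
The 1/6 is divided into 2 equal shares of 1/12 among Chetan, Tarun.
Chetan is living and takes 1/12.
Tarun is living and takes 1/12.

Aarav 1/12; Bhavna 1/3; Chetan 1/12; Kavita 1/6; Lakshmi 1/12; Manoj 1/12; Priya 1/12; Tarun 1/12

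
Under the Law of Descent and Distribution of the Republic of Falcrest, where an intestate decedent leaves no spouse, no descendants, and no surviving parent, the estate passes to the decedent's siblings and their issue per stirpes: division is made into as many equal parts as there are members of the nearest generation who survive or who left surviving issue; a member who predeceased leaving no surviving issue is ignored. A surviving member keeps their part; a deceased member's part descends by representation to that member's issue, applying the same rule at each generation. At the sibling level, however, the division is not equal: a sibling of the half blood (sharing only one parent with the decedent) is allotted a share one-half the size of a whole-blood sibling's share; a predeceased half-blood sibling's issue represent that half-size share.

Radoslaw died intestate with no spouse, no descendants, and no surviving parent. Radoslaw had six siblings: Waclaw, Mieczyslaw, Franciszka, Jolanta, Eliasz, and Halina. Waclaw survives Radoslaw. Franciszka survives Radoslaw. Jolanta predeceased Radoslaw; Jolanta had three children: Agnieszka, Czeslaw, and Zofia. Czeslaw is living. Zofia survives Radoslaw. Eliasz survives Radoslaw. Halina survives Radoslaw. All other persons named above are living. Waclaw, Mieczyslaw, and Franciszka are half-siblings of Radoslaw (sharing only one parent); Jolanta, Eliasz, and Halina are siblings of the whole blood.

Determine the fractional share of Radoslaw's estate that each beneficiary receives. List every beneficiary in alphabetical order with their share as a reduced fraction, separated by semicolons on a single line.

Agnieszka 2/27; Czeslaw 2/27; Eliasz 2/9; Franciszka 1/9; Halina 2/9; Mieczyslaw 1/9; Waclaw 1/9; Zofia 2/27

No spouse, descendants, or parent survives, so the estate passes to Radoslaw's siblings per stirpes.
Half-blood siblings count for one-half the weight of whole-blood siblings at the initial division.
Dividing 1 in proportion to weights (total weight 9/2): Waclaw (weight 1/2) → 1/9; Mieczyslaw (weight 1/2) → 1/9; Franciszka (weight 1/2) → 1/9; Jolanta (weight 1) → 2/9; Eliasz (weight 1) → 2/9; Halina (weight 1) → 2/9.
Waclaw is living and takes 1/9.
Mieczyslaw is living and takes 1/9.
Franciszka is living and takes 1/9.
Jolanta predeceased; the 2/9 allotted to Jolanta's branch passes to Jolanta's issue by representation.
The 2/9 is divided into 3 equal shares of 2/27 among Agnieszka, Czeslaw, Zofia.
Agnieszka is living and takes 2/27.
Czeslaw is living and takes 2/27.
Zofia is living and takes 2/27.
Eliasz is living and takes 2/9.
Halina is living and takes 2/9.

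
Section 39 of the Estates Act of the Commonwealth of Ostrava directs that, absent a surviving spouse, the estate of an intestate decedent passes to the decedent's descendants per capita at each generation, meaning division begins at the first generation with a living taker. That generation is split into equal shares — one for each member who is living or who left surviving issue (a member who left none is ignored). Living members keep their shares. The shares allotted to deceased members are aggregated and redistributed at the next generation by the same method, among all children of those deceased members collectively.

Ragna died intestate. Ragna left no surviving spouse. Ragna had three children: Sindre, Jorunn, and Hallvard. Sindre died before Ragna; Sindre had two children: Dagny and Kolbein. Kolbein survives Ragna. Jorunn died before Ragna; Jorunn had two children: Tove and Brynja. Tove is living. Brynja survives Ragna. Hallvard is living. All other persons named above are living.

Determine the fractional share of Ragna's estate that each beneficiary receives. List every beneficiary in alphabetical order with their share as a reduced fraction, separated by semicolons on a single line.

There is no surviving spouse, so the entire estate passes to Ragna's descendants per capita at each generation.
At generation 1 (Sindre, Jorunn, Hallvard) there are 3 shares of (1)/3 = 1/3 each.
Living: Hallvard — each takes 1/3.
Deceased: Sindre and Jorunn. Their combined 2/3 is pooled and carried to generation 2.
At generation 2 (Dagny, Kolbein, Tove, Brynja) there are 4 shares of (2/3)/4 = 1/6 each.
Living: Dagny, Kolbein, Tove, and Brynja — each takes 1/6.

Brynja 1/6; Dagny 1/6; Hallvard 1/3; Kolbein 1/6; Tove 1/6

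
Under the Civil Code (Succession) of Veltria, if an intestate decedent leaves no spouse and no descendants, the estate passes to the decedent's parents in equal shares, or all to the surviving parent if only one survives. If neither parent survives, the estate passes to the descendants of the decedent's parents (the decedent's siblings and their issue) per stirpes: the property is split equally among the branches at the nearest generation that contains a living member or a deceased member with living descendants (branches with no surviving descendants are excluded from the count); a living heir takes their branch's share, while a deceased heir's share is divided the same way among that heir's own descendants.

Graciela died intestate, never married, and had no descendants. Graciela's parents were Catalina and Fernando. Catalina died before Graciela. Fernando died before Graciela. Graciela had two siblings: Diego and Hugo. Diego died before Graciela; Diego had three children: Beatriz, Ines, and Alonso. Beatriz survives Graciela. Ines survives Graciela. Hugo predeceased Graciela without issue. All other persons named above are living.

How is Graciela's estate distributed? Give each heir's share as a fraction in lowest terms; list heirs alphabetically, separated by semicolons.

Alonso 1/3; Beatriz 1/3; Ines 1/3

Neither parent survives and there are no descendants, so the estate passes to Graciela's siblings and their issue per stirpes.
Hugo left no surviving issue, so that branch lapses and is disregarded.
Diego's line is the sole branch at this level, so the full 1 passes to Diego's issue by representation.
The estate is divided into 3 equal shares of 1/3 among Beatriz, Ines, Alonso.
Beatriz is living and takes 1/3.
Ines is living and takes 1/3.
Alonso is living and takes 1/3.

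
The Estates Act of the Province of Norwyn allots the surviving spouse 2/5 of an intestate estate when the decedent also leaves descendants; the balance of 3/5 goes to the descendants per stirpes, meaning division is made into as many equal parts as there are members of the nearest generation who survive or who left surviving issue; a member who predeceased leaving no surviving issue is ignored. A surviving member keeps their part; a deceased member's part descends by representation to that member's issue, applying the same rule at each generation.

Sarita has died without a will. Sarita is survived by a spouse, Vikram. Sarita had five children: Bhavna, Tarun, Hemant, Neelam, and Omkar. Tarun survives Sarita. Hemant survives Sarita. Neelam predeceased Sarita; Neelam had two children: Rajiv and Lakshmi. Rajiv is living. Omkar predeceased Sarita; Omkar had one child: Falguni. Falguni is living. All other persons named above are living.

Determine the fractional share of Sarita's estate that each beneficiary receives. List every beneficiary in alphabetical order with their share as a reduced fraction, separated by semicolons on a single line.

Bhavna 3/25; Falguni 3/25; Hemant 3/25; Lakshmi 3/50; Rajiv 3/50; Tarun 3/25; Vikram 2/5

Vikram, as surviving spouse, takes 2/5.
The remaining 3/5 passes to Sarita's descendants per stirpes.
The 3/5 is divided into 5 equal shares of 3/25 among Bhavna, Tarun, Hemant, Neelam, Omkar.
Bhavna is living and takes 3/25.
Tarun is living and takes 3/25.
Hemant is living and takes 3/25.
Neelam predeceased; the 3/25 allotted to Neelam's branch passes to Neelam's issue by representation.
The 3/25 is divided into 2 equal shares of 3/50 among Rajiv, Lakshmi.
Rajiv is living and takes 3/50.
Lakshmi is living and takes 3/50.
Omkar predeceased; the 3/25 allotted to Omkar's branch passes to Omkar's issue by representation.
Falguni is the sole taker at this level and receives the full 3/25.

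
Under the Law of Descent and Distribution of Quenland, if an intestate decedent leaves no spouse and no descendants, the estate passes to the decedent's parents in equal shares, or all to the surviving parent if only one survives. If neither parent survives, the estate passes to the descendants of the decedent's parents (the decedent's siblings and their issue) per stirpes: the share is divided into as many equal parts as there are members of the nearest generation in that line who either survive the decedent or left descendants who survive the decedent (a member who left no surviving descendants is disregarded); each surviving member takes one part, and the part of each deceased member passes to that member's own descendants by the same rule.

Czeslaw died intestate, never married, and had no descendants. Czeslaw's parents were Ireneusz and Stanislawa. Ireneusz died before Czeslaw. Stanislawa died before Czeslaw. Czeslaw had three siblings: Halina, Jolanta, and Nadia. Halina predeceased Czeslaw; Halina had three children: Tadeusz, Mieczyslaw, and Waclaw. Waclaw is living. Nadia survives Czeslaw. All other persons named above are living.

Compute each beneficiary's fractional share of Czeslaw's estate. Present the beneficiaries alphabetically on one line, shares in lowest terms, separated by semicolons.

Neither parent survives and there are no descendants, so the estate passes to Czeslaw's siblings and their issue per stirpes.
The estate is divided into 3 equal shares of 1/3 among Halina, Jolanta, Nadia.
Halina predeceased; the 1/3 allotted to Halina's branch passes to Halina's issue by representation.
The 1/3 is divided into 3 equal shares of 1/9 among Tadeusz, Mieczyslaw, Waclaw.
Tadeusz is living and takes 1/9.
Mieczyslaw is living and takes 1/9.
Waclaw is living and takes 1/9.
Jolanta is living and takes 1/3.
Nadia is living and takes 1/3.

Jolanta 1/3; Mieczyslaw 1/9; Nadia 1/3; Tadeusz 1/9; Waclaw 1/9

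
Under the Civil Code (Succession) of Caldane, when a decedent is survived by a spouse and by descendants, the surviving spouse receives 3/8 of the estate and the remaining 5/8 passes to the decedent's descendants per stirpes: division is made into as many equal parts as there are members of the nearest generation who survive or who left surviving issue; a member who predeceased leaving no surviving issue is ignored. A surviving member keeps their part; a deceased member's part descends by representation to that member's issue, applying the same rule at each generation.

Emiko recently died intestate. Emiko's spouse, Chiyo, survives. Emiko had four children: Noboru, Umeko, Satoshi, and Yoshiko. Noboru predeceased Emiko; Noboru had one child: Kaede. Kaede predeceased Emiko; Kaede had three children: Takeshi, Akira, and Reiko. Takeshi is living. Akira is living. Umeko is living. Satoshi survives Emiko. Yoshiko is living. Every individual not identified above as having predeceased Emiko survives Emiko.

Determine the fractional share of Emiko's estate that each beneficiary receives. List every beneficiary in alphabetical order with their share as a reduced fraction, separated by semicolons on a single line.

Akira 5/96; Chiyo 3/8; Reiko 5/96; Satoshi 5/32; Takeshi 5/96; Umeko 5/32; Yoshiko 5/32

Chiyo, as surviving spouse, takes 3/8.
The remaining 5/8 passes to Emiko's descendants per stirpes.
The 5/8 is divided into 4 equal shares of 5/32 among Noboru, Umeko, Satoshi, Yoshiko.
Noboru predeceased; the 5/32 allotted to Noboru's branch passes to Noboru's issue by representation.
Kaede's line is the sole branch at this level, so the full 5/32 passes to Kaede's issue by representation.
The 5/32 is divided into 3 equal shares of 5/96 among Takeshi, Akira, Reiko.
Takeshi is living and takes 5/96.
Akira is living and takes 5/96.
Reiko is living and takes 5/96.
Umeko is living and takes 5/32.
Satoshi is living and takes 5/32.
Yoshiko is living and takes 5/32.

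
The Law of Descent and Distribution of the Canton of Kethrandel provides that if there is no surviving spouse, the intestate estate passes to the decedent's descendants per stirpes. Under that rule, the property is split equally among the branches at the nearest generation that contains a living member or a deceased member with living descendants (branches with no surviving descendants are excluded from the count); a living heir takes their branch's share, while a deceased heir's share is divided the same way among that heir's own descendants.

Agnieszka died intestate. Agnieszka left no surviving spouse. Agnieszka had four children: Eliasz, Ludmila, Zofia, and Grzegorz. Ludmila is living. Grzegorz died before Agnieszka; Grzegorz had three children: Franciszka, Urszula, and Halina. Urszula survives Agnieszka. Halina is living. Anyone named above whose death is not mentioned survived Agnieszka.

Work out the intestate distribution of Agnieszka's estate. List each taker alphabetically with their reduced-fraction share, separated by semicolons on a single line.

There is no surviving spouse, so the entire estate passes to Agnieszka's descendants per stirpes.
The estate is divided into 4 equal shares of 1/4 among Eliasz, Ludmila, Zofia, Grzegorz.
Eliasz is living and takes 1/4.
Ludmila is living and takes 1/4.
Zofia is living and takes 1/4.
Grzegorz predeceased; the 1/4 allotted to Grzegorz's branch passes to Grzegorz's issue by representation.
The 1/4 is divided into 3 equal shares of 1/12 among Franciszka, Urszula, Halina.
Franciszka is living and takes 1/12.
Urszula is living and takes 1/12.
Halina is living and takes 1/12.

Eliasz 1/4; Franciszka 1/12; Halina 1/12; Ludmila 1/4; Urszula 1/12; Zofia 1/4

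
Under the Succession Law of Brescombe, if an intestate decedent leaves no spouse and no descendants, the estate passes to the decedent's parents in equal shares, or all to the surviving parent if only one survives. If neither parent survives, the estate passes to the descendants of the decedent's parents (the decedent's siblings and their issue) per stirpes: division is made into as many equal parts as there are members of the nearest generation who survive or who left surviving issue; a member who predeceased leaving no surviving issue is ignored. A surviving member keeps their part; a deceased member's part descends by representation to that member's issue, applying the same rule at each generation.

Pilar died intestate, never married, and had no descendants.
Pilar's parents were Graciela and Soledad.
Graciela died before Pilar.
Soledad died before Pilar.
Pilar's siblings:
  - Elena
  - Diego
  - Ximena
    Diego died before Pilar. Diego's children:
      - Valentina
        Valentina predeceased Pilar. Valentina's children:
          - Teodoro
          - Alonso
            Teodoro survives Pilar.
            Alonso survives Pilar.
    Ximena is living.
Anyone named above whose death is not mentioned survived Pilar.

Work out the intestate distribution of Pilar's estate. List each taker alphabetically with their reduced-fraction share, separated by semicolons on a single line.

Alonso 1/6; Elena 1/3; Teodoro 1/6; Ximena 1/3

Neither parent survives and there are no descendants, so the estate passes to Pilar's siblings and their issue per stirpes.
The estate is divided into 3 equal shares of 1/3 among Elena, Diego, Ximena.
Elena is living and takes 1/3.
Diego predeceased; the 1/3 allotted to Diego's branch passes to Diego's issue by representation.
Valentina's line is the sole branch at this level, so the full 1/3 passes to Valentina's issue by representation.
The 1/3 is divided into 2 equal shares of 1/6 among Teodoro, Alonso.
Teodoro is living and takes 1/6.
Alonso is living and takes 1/6.
Ximena is living and takes 1/3.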